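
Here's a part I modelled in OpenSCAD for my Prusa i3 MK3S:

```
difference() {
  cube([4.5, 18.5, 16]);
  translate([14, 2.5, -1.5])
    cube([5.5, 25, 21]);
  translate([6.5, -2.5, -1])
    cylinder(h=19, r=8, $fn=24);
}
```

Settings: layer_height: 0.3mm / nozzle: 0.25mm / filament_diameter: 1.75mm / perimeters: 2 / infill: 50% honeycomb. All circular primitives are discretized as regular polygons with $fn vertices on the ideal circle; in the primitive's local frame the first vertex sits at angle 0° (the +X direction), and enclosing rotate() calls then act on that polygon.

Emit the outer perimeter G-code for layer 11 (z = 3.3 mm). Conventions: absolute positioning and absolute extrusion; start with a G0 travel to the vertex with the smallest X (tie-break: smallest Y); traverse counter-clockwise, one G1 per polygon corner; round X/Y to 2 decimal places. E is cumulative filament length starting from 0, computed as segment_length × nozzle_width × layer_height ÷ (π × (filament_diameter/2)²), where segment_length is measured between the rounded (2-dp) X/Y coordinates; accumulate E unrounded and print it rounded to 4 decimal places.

At z = 3.3 mm: the 4.5×18.5 cube contributes its full rectangle; the 5.5×25 cube at (14, 2.5) contributes its full rectangle; the r=8 cylinder at (6.5, -2.5) contributes a regular 24-gon of circumradius 8; Subtracting the remaining from the first: starting from the 4.5×18.5 cube, the 5.5×25 cube at (14, 2.5) misses the remaining region (no effect); the r=8 cylinder at (6.5, -2.5) partially overlaps it — only the 18.17 mm² overlap (of its 198.77 mm²) is removed, clipping the outline — 1 connected region. The outline is a single polygon with 7 vertices. Extrusion per mm of travel: 0.25 × 0.3 / (π × 0.875²) = 0.031181. Accumulating E over each segment gives final E = 1.2421.

G0 X0.00 Y2.06 Z3.30
G1 X0.84 Y3.16 E0.0432
G1 X2.50 Y4.43 E0.1083
G1 X4.43 Y5.23 E0.1735
G1 X4.50 Y5.24 E0.1757
G1 X4.50 Y18.50 E0.5891
G1 X0.00 Y18.50 E0.7295
G1 X0.00 Y2.06 E1.2421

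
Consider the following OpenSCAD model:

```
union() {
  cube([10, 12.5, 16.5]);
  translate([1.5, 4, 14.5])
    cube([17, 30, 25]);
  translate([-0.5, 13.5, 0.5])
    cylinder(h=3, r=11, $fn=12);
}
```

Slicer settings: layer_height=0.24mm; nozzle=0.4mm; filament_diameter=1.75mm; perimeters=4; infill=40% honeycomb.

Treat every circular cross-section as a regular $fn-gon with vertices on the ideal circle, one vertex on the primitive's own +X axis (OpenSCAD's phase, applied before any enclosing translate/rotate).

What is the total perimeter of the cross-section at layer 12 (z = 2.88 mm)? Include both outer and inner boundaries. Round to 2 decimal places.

At z = 2.88 mm: the cube (footprint 10×12.5) is included at this height (perimeter 45.00 mm); the cube at (1.5, 4) does not reach this height (z outside [14.5, 39.5]); the r=11 cylinder at (-0.5, 13.5) gives a regular 12-gon of circumradius 11 (constant along its height) (perimeter = 2·12·11.000·sin(180°/12) = 68.33 mm); Combining (union): the regions partially overlap (shared area 74.82 mm²), so the edge portions inside another operand are dropped and the merged outline is re-measured after clipping — boundary = 77.96 mm. Overall, the cross-section is a single solid region. Total boundary length (outer) = 77.96 mm.

77.96 mm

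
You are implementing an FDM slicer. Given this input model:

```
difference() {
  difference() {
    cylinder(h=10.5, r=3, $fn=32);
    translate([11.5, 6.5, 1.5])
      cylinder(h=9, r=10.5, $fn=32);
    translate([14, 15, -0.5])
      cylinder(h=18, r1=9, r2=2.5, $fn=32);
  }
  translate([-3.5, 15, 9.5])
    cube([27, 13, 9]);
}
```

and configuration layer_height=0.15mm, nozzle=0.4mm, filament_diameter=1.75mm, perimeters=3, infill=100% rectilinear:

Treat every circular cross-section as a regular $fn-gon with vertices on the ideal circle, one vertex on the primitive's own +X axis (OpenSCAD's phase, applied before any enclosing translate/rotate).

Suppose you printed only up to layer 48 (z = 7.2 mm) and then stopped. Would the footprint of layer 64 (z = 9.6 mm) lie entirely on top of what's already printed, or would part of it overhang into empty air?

Compare the two slices. At z = 7.2: the cylinder: section is a regular 32-gon, circumradius r=3 (area = (32/2)·3.000²·sin(360°/32) = 28.09 mm²); the cylinder at (11.5, 6.5): section is a regular 32-gon, circumradius r=10.5 (area = (32/2)·10.500²·sin(360°/32) = 344.14 mm²); the cone at (14, 15) contributes a regular 32-gon of circumradius 6.219 (interpolated between r1=9 and r2=2.5 at t=0.428) (area = (32/2)·6.219²·sin(360°/32) = 120.74 mm²); After the difference (first − rest): starting from the r=3 cylinder (28.09 mm²), the r=10.5 cylinder at (11.5, 6.5) partially overlaps it — only the 0.35 mm² overlap (of its 344.14 mm²) is removed, clipping the outline; the cone at (14, 15) misses the remaining region (no effect) — area = 27.74 mm²; the cube at (-3.5, 15) is absent (z outside [9.5, 18.5]); Subtracting the remaining from the first: none of the subtracted shapes is present at this height, so the result so far is unchanged — area = 27.74 mm². At z = 9.6: the r=3 cylinder contributes a regular 32-gon of circumradius 3 (area = (32/2)·3.000²·sin(360°/32) = 28.09 mm²); the cylinder at (11.5, 6.5): section is a regular 32-gon, circumradius r=10.5 (area = (32/2)·10.500²·sin(360°/32) = 344.14 mm²); the cone at (14, 15): at t=0.561 of its height the radius interpolates to r₁+(r₂−r₁)t = 5.353, giving a regular 32-gon of that circumradius (area = (32/2)·5.353²·sin(360°/32) = 89.44 mm²); Taking the first minus the rest: starting from the r=3 cylinder (28.09 mm²), the r=10.5 cylinder at (11.5, 6.5) partially overlaps it — only the 0.35 mm² overlap (of its 344.14 mm²) is removed, clipping the outline; the cone at (14, 15) misses the remaining region (no effect) — area = 27.74 mm²; the cube at (-3.5, 15) (footprint 27×13) is included at this height (area 351.00 mm²); Subtracting the remaining from the first: starting from that combined region (27.74 mm²), the 27×13 cube at (-3.5, 15) misses the remaining region (no effect) — area = 27.74 mm². Checking containment: the cross-section at z = 9.6 is a subset of the cross-section at z = 7.2.

entirely on top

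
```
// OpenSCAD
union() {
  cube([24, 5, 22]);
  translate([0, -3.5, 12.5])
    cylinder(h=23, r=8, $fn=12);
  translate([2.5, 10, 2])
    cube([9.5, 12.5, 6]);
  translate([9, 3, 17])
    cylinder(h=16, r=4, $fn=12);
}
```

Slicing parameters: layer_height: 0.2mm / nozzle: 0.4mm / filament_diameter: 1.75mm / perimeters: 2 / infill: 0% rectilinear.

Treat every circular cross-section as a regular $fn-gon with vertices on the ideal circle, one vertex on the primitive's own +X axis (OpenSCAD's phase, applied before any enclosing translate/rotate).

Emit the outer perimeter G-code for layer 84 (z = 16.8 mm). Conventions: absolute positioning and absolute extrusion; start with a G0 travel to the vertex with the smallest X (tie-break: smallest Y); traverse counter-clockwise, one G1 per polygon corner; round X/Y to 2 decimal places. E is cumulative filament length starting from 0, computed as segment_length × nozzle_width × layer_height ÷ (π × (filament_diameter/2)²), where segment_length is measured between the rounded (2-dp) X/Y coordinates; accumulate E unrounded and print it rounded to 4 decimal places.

At z = 16.8 mm: the cube (footprint 24×5) is included at this height; the r=8 cylinder at (0, -3.5) contributes a regular 12-gon of circumradius 8; the cube at (2.5, 10) is absent (z outside [2, 8]); the cylinder at (9, 3) does not reach this height (z outside [17, 33]); Taking the union: the regions partially overlap (shared area 21.64 mm²), so overlapping operands fuse into one piece — 1 connected region. The outline is a single polygon with 14 vertices. Extrusion per mm of travel: 0.4 × 0.2 / (π × 0.875²) = 0.033260. Accumulating E over each segment gives final E = 2.9049.

G0 X-8.00 Y-3.50 Z16.80
G1 X-6.93 Y-7.50 E0.1377
G1 X-4.00 Y-10.43 E0.2755
G1 X0.00 Y-11.50 E0.4133
G1 X4.00 Y-10.43 E0.5510
G1 X6.93 Y-7.50 E0.6888
G1 X8.00 Y-3.50 E0.8265
G1 X7.06 Y0.00 E0.9470
G1 X24.00 Y0.00 E1.5105
G1 X24.00 Y5.00 E1.6768
G1 X0.00 Y5.00 E2.4750
G1 X0.00 Y4.50 E2.4916
G1 X-4.00 Y3.43 E2.6294
G1 X-6.93 Y0.50 E2.7672
G1 X-8.00 Y-3.50 E2.9049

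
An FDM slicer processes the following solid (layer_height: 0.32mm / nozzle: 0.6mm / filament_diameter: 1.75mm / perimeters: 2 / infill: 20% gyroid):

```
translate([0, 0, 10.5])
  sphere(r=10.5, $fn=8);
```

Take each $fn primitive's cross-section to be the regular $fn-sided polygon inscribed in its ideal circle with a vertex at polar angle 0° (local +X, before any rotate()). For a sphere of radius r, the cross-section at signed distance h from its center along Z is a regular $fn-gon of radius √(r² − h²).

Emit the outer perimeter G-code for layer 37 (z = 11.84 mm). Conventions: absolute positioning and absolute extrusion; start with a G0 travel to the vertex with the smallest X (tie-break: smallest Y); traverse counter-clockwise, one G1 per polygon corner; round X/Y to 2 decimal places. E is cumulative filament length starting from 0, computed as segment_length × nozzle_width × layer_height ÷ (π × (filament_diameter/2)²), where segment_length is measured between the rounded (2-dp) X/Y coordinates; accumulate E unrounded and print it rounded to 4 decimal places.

G0 X-10.41 Y0.00 Z11.84
G1 X-7.36 Y-7.36 E0.6360
G1 X0.00 Y-10.41 E1.2719
G1 X7.36 Y-7.36 E1.9079
G1 X10.41 Y0.00 E2.5438
G1 X7.36 Y7.36 E3.1798
G1 X0.00 Y10.41 E3.8157
G1 X-7.36 Y7.36 E4.4517
G1 X-10.41 Y0.00 E5.0876

At z = 11.84 mm: the sphere: section is a regular 8-gon, circumradius = √(r²−h²) = √(10.5²−1.34²) = 10.414. The outline is a single polygon with 8 vertices. Extrusion per mm of travel: 0.6 × 0.32 / (π × 0.875²) = 0.079824. Accumulating E over each segment gives final E = 5.0876.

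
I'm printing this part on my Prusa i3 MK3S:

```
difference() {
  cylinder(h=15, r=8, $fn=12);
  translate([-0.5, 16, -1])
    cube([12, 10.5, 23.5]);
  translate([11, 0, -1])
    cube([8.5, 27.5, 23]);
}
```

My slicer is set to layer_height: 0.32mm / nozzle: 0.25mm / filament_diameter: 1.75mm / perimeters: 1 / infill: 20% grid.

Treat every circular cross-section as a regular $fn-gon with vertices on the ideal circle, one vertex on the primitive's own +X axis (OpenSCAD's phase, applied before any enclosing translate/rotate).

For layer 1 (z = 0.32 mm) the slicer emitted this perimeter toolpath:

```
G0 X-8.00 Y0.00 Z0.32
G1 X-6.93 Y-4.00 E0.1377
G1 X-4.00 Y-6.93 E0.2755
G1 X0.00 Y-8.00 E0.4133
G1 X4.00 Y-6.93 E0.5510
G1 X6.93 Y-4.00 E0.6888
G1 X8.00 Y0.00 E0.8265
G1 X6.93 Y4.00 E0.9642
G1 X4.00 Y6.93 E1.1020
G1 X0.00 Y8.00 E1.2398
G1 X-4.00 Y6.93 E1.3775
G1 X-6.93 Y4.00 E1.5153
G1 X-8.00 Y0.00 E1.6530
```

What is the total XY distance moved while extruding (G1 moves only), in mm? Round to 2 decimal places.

Sum the Euclidean lengths of each G1 segment: total = 49.70 mm.

49.70 mm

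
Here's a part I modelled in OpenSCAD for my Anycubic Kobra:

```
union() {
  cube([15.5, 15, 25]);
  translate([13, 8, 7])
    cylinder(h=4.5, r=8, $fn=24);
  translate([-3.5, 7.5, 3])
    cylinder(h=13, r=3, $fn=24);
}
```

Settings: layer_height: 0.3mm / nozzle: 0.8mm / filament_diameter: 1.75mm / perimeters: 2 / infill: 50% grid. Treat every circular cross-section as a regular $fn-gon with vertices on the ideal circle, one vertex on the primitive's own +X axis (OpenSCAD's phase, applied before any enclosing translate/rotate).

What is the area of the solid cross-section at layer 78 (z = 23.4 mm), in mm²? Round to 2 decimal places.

At z = 23.4 mm: the 15.5×15 cube contributes its full rectangle (area 232.50 mm²); the cylinder at (13, 8) does not reach this height (z outside [7, 11.5]); the cylinder at (-3.5, 7.5) is absent (z outside [3, 16]); Taking the union: only the 15.5×15 cube is present, so the union is just that shape — area = 232.50 mm². Overall, the cross-section is a single solid region. Net area = 232.50 mm².

232.50 mm²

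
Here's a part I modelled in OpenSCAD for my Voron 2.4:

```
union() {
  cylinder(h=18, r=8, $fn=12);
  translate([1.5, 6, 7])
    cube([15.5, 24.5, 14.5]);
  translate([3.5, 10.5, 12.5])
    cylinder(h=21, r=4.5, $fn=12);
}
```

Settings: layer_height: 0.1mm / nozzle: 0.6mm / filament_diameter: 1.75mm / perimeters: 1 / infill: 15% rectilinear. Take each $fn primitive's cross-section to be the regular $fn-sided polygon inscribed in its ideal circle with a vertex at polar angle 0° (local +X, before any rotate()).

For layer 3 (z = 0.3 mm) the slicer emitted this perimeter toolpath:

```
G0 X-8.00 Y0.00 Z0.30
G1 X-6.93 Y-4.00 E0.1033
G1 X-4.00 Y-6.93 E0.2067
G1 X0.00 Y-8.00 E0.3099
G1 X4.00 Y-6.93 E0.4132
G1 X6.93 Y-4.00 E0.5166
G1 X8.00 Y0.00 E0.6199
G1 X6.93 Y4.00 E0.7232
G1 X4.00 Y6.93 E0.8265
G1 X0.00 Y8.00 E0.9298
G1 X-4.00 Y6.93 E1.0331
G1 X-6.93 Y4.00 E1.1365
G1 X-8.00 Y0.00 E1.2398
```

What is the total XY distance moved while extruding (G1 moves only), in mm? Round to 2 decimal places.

49.70 mm

Sum the Euclidean lengths of each G1 segment: total = 49.70 mm.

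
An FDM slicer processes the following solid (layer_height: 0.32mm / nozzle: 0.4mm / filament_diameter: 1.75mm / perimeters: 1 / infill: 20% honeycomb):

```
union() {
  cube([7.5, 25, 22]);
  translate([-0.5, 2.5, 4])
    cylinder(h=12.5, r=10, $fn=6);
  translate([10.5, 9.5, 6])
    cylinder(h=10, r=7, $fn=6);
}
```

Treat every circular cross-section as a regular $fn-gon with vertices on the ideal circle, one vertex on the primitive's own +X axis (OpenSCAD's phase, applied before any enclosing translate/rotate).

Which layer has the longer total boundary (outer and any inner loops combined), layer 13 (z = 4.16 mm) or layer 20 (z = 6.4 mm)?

layer 20 (z = 6.4 mm)

Layer 13 (z = 4.16): the cube is present — its section is the full 7.5×25 rectangle (perimeter 65.00 mm); the cylinder at (-0.5, 2.5): section is a regular 6-gon, circumradius r=10 (perimeter = 2·6·10.000·sin(180°/6) = 60.00 mm); the cylinder at (10.5, 9.5) is absent (z outside [6, 16]); Combining (union): the regions partially overlap (shared area 75.91 mm²), so the edge portions inside another operand are dropped and the merged outline is re-measured after clipping — boundary = 89.88 mm. So its perimeter = 89.88 mm. Layer 20 (z = 6.4): the cube is present — its section is the full 7.5×25 rectangle (perimeter 65.00 mm); the r=10 cylinder at (-0.5, 2.5) gives a regular 6-gon of circumradius 10 (constant along its height) (perimeter = 2·6·10.000·sin(180°/6) = 60.00 mm); the r=7 cylinder at (10.5, 9.5) contributes a regular 6-gon of circumradius 7 (perimeter = 2·6·7.000·sin(180°/6) = 42.00 mm); Combining (union): the regions partially overlap (shared area 105.03 mm²), so the edge portions inside another operand are dropped and the merged outline is re-measured after clipping — boundary = 102.90 mm. So its perimeter = 102.90 mm. Layer 20 is larger (102.90 vs 89.88 mm).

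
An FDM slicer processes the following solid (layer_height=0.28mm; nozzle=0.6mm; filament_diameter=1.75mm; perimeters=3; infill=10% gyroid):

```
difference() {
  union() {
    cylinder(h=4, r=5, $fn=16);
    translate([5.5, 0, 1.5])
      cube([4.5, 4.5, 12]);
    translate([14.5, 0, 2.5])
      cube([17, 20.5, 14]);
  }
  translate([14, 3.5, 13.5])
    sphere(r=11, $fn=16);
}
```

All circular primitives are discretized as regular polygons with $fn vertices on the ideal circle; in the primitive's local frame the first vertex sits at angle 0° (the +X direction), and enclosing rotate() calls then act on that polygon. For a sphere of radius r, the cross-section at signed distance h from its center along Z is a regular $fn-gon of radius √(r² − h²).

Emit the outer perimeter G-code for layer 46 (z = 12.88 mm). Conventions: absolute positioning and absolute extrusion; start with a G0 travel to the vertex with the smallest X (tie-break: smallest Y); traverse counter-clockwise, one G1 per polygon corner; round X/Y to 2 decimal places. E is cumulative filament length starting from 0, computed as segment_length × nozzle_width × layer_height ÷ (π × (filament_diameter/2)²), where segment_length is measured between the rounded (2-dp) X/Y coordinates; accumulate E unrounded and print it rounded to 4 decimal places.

G0 X14.50 Y14.38 Z12.88
G1 X18.20 Y13.65 E0.2634
G1 X21.77 Y11.27 E0.5631
G1 X24.15 Y7.70 E0.8628
G1 X24.98 Y3.50 E1.1618
G1 X24.29 Y0.00 E1.4110
G1 X31.50 Y0.00 E1.9146
G1 X31.50 Y20.50 E3.3464
G1 X14.50 Y20.50 E4.5338
G1 X14.50 Y14.38 E4.9613

At z = 12.88 mm: the cylinder is not intersected at this z (z outside [0, 4]); the cube at (5.5, 0) is present — its section is the full 4.5×4.5 rectangle; the 17×20.5 cube at (14.5, 0) contributes its full rectangle; Combining (union): the 2 present regions are separate (no shared area or edge), so areas and boundary lengths simply add and each stays a separate island — 2 connected regions; the sphere at (14, 3.5): section is a regular 16-gon, circumradius = √(r²−h²) = √(11²−0.62²) = 10.983; Subtracting the remaining from the first: starting from that combined region, the r=11 sphere at (14, 3.5) partially overlaps it — only the 142.57 mm² overlap (of its 369.26 mm²) is removed, clipping the outline — 1 connected region. The outline is a single polygon with 9 vertices. Extrusion per mm of travel: 0.6 × 0.28 / (π × 0.875²) = 0.069846. Accumulating E over each segment gives final E = 4.9613.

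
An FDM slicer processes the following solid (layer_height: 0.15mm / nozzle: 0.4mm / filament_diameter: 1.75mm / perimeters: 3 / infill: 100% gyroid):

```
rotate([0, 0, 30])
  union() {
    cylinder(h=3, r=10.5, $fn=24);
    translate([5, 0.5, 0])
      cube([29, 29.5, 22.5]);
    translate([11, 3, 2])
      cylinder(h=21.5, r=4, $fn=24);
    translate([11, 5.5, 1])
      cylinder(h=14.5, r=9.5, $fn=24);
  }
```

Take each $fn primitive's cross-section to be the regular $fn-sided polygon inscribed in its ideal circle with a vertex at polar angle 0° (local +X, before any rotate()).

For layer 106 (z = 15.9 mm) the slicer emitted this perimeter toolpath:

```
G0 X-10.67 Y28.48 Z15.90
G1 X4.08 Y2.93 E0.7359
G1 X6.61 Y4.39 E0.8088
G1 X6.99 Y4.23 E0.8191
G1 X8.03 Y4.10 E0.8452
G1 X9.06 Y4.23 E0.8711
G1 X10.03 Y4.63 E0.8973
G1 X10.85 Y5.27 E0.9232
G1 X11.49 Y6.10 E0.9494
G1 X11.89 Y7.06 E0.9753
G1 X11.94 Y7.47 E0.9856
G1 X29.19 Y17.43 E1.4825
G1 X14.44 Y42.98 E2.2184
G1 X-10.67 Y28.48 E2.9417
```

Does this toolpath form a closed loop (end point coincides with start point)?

Start point (G0): (-10.67, 28.48). End point (last G1): the path returns to the start — closed.

yes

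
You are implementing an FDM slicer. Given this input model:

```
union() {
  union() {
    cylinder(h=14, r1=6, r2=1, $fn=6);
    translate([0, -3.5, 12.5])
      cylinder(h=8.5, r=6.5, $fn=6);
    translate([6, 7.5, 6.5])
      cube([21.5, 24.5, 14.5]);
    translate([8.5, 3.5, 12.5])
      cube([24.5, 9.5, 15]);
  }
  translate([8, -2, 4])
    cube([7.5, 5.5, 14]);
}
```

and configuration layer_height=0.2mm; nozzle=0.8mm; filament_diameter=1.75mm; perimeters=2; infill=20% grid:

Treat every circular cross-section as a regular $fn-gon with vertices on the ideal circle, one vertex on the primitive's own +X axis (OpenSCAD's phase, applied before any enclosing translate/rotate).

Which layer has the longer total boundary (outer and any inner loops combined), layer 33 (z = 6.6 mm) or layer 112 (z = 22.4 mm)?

Layer 33 (z = 6.6): the cone: at t=0.471 of its height the radius interpolates to r₁+(r₂−r₁)t = 3.643, giving a regular 6-gon of that circumradius (perimeter = 2·6·3.643·sin(180°/6) = 21.86 mm); the cylinder at (0, -3.5) is absent (z outside [12.5, 21]); the cube at (6, 7.5) (footprint 21.5×24.5) is included at this height (perimeter 92.00 mm); the cube at (8.5, 3.5) does not reach this height (z outside [12.5, 27.5]); Taking the union: the 2 present regions are separate (no shared area or edge), so areas and boundary lengths simply add and each stays a separate island — boundary = 113.86 mm; the cube at (8, -2) is present — its section is the full 7.5×5.5 rectangle (perimeter 26.00 mm); Taking the union: the 2 present regions are separate (no shared area or edge), so areas and boundary lengths simply add and each stays a separate island — boundary = 139.86 mm. So its perimeter = 139.86 mm. Layer 112 (z = 22.4): the cone is absent (z outside [0, 14]); the cylinder at (0, -3.5) is absent (z outside [12.5, 21]); the cube at (6, 7.5) is absent (z outside [6.5, 21]); the cube at (8.5, 3.5) (footprint 24.5×9.5) is included at this height (perimeter 68.00 mm); Taking the union: only the 24.5×9.5 cube at (8.5, 3.5) is present, so the union is just that shape — boundary = 68.00 mm; the cube at (8, -2) is absent (z outside [4, 18]); Taking the union: only that combined region is present, so the union is just that shape — boundary = 68.00 mm. So its perimeter = 68.00 mm. Layer 33 is larger (139.86 vs 68.00 mm).

layer 33 (z = 6.6 mm)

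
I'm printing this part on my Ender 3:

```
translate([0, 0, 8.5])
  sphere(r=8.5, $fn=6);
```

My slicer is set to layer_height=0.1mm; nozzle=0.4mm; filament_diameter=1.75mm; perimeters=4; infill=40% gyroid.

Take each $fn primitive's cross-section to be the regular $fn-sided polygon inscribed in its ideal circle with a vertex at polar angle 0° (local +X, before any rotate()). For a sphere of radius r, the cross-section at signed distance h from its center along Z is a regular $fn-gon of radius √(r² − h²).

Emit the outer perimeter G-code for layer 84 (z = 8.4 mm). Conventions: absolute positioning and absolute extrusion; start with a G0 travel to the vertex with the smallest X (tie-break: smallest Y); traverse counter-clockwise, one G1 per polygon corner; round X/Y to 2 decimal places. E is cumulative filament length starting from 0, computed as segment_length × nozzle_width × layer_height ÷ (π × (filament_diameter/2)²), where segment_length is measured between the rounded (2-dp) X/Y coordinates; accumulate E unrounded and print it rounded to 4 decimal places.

G0 X-8.50 Y0.00 Z8.40
G1 X-4.25 Y-7.36 E0.1413
G1 X4.25 Y-7.36 E0.2827
G1 X8.50 Y0.00 E0.4240
G1 X4.25 Y7.36 E0.5654
G1 X-4.25 Y7.36 E0.7067
G1 X-8.50 Y0.00 E0.8481

At z = 8.4 mm: the r=8.5 sphere contributes a regular 6-gon of circumradius √(8.5²−0.1²) = 8.499. The outline is a single polygon with 6 vertices. Extrusion per mm of travel: 0.4 × 0.1 / (π × 0.875²) = 0.016630. Accumulating E over each segment gives final E = 0.8481.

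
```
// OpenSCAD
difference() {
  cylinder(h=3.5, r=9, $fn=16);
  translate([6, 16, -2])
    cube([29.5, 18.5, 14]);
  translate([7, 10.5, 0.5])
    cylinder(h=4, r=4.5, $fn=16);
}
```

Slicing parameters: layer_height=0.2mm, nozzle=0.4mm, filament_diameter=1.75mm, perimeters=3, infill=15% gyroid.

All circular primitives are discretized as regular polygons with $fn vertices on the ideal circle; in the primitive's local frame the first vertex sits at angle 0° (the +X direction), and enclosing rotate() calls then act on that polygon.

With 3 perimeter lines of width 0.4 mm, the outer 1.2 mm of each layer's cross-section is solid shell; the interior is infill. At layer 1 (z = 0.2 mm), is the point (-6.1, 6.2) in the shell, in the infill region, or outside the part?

shell

At z = 0.2 mm: the r=9 cylinder gives a regular 16-gon of circumradius 9 (constant along its height); the cube at (6, 16) is present — its section is the full 29.5×18.5 rectangle; the cylinder at (7, 10.5) is not intersected at this z (z outside [0.5, 4.5]); Taking the first minus the rest: starting from the r=9 cylinder, the 29.5×18.5 cube at (6, 16) misses the remaining region (no effect) — 1 connected region. Overall, the cross-section is a single solid region. The nearest boundary edge runs (-6.36, 6.36)→(-3.44, 8.31); distance from the point to it = 0.28 mm. The point is inside the cross-section, 0.28 mm from the nearest boundary — within the 1.2 mm shell band (3 × 0.4).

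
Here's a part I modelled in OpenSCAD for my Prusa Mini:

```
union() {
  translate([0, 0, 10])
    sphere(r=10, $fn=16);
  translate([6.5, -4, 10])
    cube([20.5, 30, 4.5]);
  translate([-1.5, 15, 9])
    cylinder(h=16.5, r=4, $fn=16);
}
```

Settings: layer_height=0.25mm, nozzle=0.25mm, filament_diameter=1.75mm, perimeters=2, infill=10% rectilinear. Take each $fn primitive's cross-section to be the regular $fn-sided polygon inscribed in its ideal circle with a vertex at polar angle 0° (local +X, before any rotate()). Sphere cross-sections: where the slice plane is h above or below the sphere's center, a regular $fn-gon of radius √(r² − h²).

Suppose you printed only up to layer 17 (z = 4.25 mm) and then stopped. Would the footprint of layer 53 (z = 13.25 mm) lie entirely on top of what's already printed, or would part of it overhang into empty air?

Compare the two slices. At z = 4.25: the r=10 sphere slices to a regular 16-gon of circumradius 8.182 (√(r²−h²) with h=5.75 from center) (area = (16/2)·8.182²·sin(360°/16) = 204.93 mm²); the cube at (6.5, -4) is absent (z outside [10, 14.5]); the cylinder at (-1.5, 15) is not intersected at this z (z outside [9, 25.5]); Combining (union): only the r=10 sphere is present, so the union is just that shape — area = 204.93 mm². At z = 13.25: the r=10 sphere slices to a regular 16-gon of circumradius 9.457 (√(r²−h²) with h=3.25 from center) (area = (16/2)·9.457²·sin(360°/16) = 273.81 mm²); the cube at (6.5, -4) is present — its section is the full 20.5×30 rectangle (area 615.00 mm²); the cylinder at (-1.5, 15): section is a regular 16-gon, circumradius r=4 (area = (16/2)·4.000²·sin(360°/16) = 48.98 mm²); Combining (union): the regions partially overlap — summed areas 937.79 mm² minus the doubly-counted overlap 23.33 mm² gives 914.46 mm² — area = 914.46 mm². Checking containment: at z = 13.25 the cross-section extends beyond the z = 4.25 cross-section by about 709.53 mm².

part overhangs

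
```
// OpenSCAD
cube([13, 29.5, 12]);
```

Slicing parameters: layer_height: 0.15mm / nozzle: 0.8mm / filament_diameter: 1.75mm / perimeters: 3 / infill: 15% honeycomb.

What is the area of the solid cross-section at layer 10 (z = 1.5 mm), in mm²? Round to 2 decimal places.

At z = 1.5 mm: the cube (footprint 13×29.5) is included at this height (area 383.50 mm²). Overall, the cross-section is a single solid region. Net area = 383.50 mm².

383.50 mm²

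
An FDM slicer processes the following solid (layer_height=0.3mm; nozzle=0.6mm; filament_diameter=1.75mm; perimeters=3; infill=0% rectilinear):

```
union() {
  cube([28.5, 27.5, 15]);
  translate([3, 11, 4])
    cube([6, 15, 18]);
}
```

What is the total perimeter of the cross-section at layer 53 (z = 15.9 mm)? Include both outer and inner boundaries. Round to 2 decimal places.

42.00 mm

At z = 15.9 mm: the cube is not intersected at this z (z outside [0, 15]); the cube at (3, 11) (footprint 6×15) is included at this height (perimeter 42.00 mm); Combining (union): only the 6×15 cube at (3, 11) is present, so the union is just that shape — boundary = 42.00 mm. Overall, the cross-section is a single solid region. Total boundary length (outer) = 42.00 mm.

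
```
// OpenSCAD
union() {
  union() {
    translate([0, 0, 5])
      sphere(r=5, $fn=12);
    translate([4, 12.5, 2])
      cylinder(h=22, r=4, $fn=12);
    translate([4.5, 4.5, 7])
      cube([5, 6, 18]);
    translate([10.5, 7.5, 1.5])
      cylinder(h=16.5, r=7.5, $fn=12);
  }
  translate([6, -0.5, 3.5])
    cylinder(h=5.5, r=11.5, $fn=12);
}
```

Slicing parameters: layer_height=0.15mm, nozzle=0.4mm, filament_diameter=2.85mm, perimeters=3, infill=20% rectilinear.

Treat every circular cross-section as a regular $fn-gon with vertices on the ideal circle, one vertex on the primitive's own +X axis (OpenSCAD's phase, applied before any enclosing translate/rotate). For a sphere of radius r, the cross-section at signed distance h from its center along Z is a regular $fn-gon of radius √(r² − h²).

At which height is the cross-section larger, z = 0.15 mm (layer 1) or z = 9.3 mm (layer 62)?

layer 62 (z = 9.3 mm)

Layer 1 (z = 0.15): the r=5 sphere slices to a regular 12-gon of circumradius 1.216 (√(r²−h²) with h=4.85 from center) (area = (12/2)·1.216²·sin(360°/12) = 4.43 mm²); the cylinder at (4, 12.5) is not intersected at this z (z outside [2, 24]); the cube at (4.5, 4.5) does not reach this height (z outside [7, 25]); the cylinder at (10.5, 7.5) does not reach this height (z outside [1.5, 18]); Combining (union): only the r=5 sphere is present, so the union is just that shape — area = 4.43 mm²; the cylinder at (6, -0.5) is not intersected at this z (z outside [3.5, 9]); Combining (union): only that combined region is present, so the union is just that shape — area = 4.43 mm². So its area = 4.43 mm². Layer 62 (z = 9.3): the sphere: section is a regular 12-gon, circumradius = √(r²−h²) = √(5²−4.3²) = 2.551 (area = (12/2)·2.551²·sin(360°/12) = 19.53 mm²); the r=4 cylinder at (4, 12.5) contributes a regular 12-gon of circumradius 4 (area = (12/2)·4.000²·sin(360°/12) = 48.00 mm²); the cube at (4.5, 4.5) (footprint 5×6) is included at this height (area 30.00 mm²); the r=7.5 cylinder at (10.5, 7.5) gives a regular 12-gon of circumradius 7.5 (constant along its height) (area = (12/2)·7.500²·sin(360°/12) = 168.75 mm²); Taking the union: the regions partially overlap — summed areas 266.28 mm² minus the doubly-counted overlap 44.92 mm² gives 221.36 mm² — area = 221.36 mm²; the cylinder at (6, -0.5) is absent (z outside [3.5, 9]); Combining (union): only that combined region is present, so the union is just that shape — area = 221.36 mm². So its area = 221.36 mm². Layer 62 is larger (221.36 vs 4.43 mm²).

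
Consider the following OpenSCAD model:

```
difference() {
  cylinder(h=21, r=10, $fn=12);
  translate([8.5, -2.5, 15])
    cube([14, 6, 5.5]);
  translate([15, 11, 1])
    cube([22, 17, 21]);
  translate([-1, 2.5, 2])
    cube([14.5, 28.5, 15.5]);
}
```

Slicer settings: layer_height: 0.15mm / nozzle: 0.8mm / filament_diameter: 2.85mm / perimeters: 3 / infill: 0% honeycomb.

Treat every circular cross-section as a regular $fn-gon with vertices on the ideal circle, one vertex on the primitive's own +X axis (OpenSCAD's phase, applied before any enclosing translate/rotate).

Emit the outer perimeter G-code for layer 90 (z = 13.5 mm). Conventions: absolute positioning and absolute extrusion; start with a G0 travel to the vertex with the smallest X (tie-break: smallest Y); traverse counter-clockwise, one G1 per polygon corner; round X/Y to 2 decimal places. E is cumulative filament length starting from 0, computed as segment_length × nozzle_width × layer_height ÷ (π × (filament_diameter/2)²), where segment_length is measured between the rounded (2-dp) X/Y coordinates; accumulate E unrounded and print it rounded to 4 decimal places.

G0 X-10.00 Y0.00 Z13.50
G1 X-8.66 Y-5.00 E0.0974
G1 X-5.00 Y-8.66 E0.1947
G1 X0.00 Y-10.00 E0.2921
G1 X5.00 Y-8.66 E0.3895
G1 X8.66 Y-5.00 E0.4868
G1 X10.00 Y0.00 E0.5842
G1 X9.33 Y2.50 E0.6329
G1 X-1.00 Y2.50 E0.8272
G1 X-1.00 Y9.73 E0.9632
G1 X-5.00 Y8.66 E1.0411
G1 X-8.66 Y5.00 E1.1385
G1 X-10.00 Y0.00 E1.2358

At z = 13.5 mm: the cylinder: section is a regular 12-gon, circumradius r=10; the cube at (8.5, -2.5) does not reach this height (z outside [15, 20.5]); the 22×17 cube at (15, 11) contributes its full rectangle; the cube at (-1, 2.5) is present — its section is the full 14.5×28.5 rectangle; Taking the first minus the rest: starting from the r=10 cylinder, the 22×17 cube at (15, 11) misses the remaining region (no effect); the 14.5×28.5 cube at (-1, 2.5) partially overlaps it — only the 58.20 mm² overlap (of its 413.25 mm²) is removed, clipping the outline — 1 connected region. The outline is a single polygon with 12 vertices. Extrusion per mm of travel: 0.8 × 0.15 / (π × 1.425²) = 0.018811. Accumulating E over each segment gives final E = 1.2358.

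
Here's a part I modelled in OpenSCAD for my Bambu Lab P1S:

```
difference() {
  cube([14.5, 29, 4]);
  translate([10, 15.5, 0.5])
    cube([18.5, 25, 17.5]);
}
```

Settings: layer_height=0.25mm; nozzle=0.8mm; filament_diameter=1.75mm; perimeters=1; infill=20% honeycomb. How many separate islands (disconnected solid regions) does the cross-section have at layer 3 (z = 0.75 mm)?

At z = 0.75 mm: the cube (footprint 14.5×29) is included at this height; the cube at (10, 15.5) (footprint 18.5×25) is included at this height; Subtracting the remaining from the first: starting from the 14.5×29 cube, the 18.5×25 cube at (10, 15.5) partially overlaps it — only the 60.75 mm² overlap (of its 462.50 mm²) is removed, clipping the outline — 1 connected region. Overall, the cross-section is a single solid region. Island count = 1.

1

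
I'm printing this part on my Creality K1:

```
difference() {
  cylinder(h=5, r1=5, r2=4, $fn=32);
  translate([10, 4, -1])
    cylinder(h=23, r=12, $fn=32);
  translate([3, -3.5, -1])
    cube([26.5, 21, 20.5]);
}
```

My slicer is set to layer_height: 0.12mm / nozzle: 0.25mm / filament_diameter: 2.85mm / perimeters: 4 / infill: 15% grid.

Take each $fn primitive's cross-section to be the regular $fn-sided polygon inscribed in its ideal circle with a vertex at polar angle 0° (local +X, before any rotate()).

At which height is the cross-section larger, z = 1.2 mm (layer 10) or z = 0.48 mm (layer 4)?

Layer 10 (z = 1.2): the cone contributes a regular 32-gon of circumradius 4.760 (interpolated between r1=5 and r2=4 at t=0.240) (area = (32/2)·4.760²·sin(360°/32) = 70.72 mm²); the cylinder at (10, 4): section is a regular 32-gon, circumradius r=12 (area = (32/2)·12.000²·sin(360°/32) = 449.49 mm²); the cube at (3, -3.5) (footprint 26.5×21) is included at this height (area 556.50 mm²); After the difference (first − rest): starting from the cone (70.72 mm²), the r=12 cylinder at (10, 4) partially overlaps it — only the 43.62 mm² overlap (of its 449.49 mm²) is removed, clipping the outline; the 26.5×21 cube at (3, -3.5) misses the remaining region (no effect) — area = 27.10 mm². So its area = 27.10 mm². Layer 4 (z = 0.48): the cone contributes a regular 32-gon of circumradius 4.904 (interpolated between r1=5 and r2=4 at t=0.096) (area = (32/2)·4.904²·sin(360°/32) = 75.07 mm²); the r=12 cylinder at (10, 4) contributes a regular 32-gon of circumradius 12 (area = (32/2)·12.000²·sin(360°/32) = 449.49 mm²); the cube at (3, -3.5) is present — its section is the full 26.5×21 rectangle (area 556.50 mm²); After the difference (first − rest): starting from the cone (75.07 mm²), the r=12 cylinder at (10, 4) partially overlaps it — only the 45.85 mm² overlap (of its 449.49 mm²) is removed, clipping the outline; the 26.5×21 cube at (3, -3.5) misses the remaining region (no effect) — area = 29.21 mm². So its area = 29.21 mm². Layer 4 is larger (29.21 vs 27.10 mm²).

layer 4 (z = 0.48 mm)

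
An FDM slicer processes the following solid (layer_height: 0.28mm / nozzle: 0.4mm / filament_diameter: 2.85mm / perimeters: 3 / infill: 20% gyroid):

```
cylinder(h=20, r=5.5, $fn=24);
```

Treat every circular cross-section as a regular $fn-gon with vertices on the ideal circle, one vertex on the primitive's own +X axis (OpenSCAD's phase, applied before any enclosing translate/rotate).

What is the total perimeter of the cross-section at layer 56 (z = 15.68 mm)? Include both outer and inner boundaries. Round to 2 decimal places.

At z = 15.68 mm: the r=5.5 cylinder gives a regular 24-gon of circumradius 5.5 (constant along its height) (perimeter = 2·24·5.500·sin(180°/24) = 34.46 mm). Overall, the cross-section is a single solid region. Total boundary length (outer) = 34.46 mm.

34.46 mm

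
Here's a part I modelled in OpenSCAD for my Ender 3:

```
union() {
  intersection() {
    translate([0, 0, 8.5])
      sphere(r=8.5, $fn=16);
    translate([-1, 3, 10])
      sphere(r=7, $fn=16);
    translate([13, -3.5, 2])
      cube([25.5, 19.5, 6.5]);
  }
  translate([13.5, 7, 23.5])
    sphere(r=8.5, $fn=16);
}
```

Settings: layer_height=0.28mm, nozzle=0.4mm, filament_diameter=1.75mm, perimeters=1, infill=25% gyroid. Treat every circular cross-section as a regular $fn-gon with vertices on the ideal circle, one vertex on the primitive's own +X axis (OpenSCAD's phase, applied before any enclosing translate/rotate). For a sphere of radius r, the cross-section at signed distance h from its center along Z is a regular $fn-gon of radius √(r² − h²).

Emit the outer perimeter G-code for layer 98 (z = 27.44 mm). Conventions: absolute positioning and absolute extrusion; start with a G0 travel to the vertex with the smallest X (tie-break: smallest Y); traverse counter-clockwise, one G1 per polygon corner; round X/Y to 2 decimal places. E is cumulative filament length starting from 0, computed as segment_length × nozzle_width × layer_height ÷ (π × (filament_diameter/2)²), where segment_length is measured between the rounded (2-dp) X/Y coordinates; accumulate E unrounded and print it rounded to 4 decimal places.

At z = 27.44 mm: the sphere is not intersected at this z (|z−center|=18.940 > r=8.5); the sphere at (-1, 3) is not intersected at this z (|z−center|=17.440 > r=7); the cube at (13, -3.5) is not intersected at this z (z outside [2, 8.5]); Taking the intersection: at least one operand is absent at this height, so nothing remains; the sphere at (13.5, 7): section is a regular 16-gon, circumradius = √(r²−h²) = √(8.5²−3.94²) = 7.532; Merging all regions: only the r=8.5 sphere at (13.5, 7) is present, so the union is just that shape — 1 connected region. The outline is a single polygon with 16 vertices. Extrusion per mm of travel: 0.4 × 0.28 / (π × 0.875²) = 0.046564. Accumulating E over each segment gives final E = 2.1898.

G0 X5.97 Y7.00 Z27.44
G1 X6.54 Y4.12 E0.1367
G1 X8.17 Y1.67 E0.2737
G1 X10.62 Y0.04 E0.4108
G1 X13.50 Y-0.53 E0.5475
G1 X16.38 Y0.04 E0.6842
G1 X18.83 Y1.67 E0.8212
G1 X20.46 Y4.12 E0.9582
G1 X21.03 Y7.00 E1.0949
G1 X20.46 Y9.88 E1.2316
G1 X18.83 Y12.33 E1.3686
G1 X16.38 Y13.96 E1.5057
G1 X13.50 Y14.53 E1.6424
G1 X10.62 Y13.96 E1.7791
G1 X8.17 Y12.33 E1.9161
G1 X6.54 Y9.88 E2.0531
G1 X5.97 Y7.00 E2.1898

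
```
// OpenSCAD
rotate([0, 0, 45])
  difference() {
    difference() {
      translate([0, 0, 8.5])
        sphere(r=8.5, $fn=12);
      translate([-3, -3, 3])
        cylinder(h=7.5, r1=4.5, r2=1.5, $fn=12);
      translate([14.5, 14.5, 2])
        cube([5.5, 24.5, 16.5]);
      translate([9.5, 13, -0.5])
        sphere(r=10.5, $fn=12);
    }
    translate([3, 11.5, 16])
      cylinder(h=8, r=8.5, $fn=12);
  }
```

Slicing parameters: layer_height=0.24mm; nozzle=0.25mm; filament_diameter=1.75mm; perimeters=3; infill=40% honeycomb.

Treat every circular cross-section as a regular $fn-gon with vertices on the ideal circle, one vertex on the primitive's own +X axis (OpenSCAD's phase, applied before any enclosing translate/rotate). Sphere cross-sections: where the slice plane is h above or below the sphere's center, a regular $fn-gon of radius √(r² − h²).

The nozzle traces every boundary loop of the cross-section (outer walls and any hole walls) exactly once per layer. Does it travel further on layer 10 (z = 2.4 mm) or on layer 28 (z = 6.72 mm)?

Layer 10 (z = 2.4): the r=8.5 sphere contributes a regular 12-gon of circumradius √(8.5²−6.1²) = 5.919 (perimeter = 2·12·5.919·sin(180°/12) = 36.77 mm); the cone at (-3, -3) does not reach this height (z outside [3, 10.5]); the 5.5×24.5 cube at (14.5, 14.5) contributes its full rectangle (perimeter 60.00 mm); the sphere at (9.5, 13): section is a regular 12-gon, circumradius = √(r²−h²) = √(10.5²−2.9²) = 10.092 (perimeter = 2·12·10.092·sin(180°/12) = 62.69 mm); Taking the first minus the rest: starting from the r=8.5 sphere, the 5.5×24.5 cube at (14.5, 14.5) misses the remaining region (no effect); the r=10.5 sphere at (9.5, 13) misses the remaining region (no effect) — boundary = 36.77 mm; the cylinder at (3, 11.5) is absent (z outside [16, 24]); Taking the first minus the rest: none of the subtracted shapes is present at this height, so the result so far is unchanged — boundary = 36.77 mm; (rotated 45° about Z; rotation is an isometry so areas/perimeters/island counts are preserved). So its perimeter = 36.77 mm. Layer 28 (z = 6.72): the sphere: section is a regular 12-gon, circumradius = √(r²−h²) = √(8.5²−1.78²) = 8.312 (perimeter = 2·12·8.312·sin(180°/12) = 51.63 mm); the cone at (-3, -3) (r1=4.5→r2=1.5) has section circumradius 3.012 here — a regular 12-gon (perimeter = 2·12·3.012·sin(180°/12) = 18.71 mm); the 5.5×24.5 cube at (14.5, 14.5) contributes its full rectangle (perimeter 60.00 mm); the sphere at (9.5, 13): section is a regular 12-gon, circumradius = √(r²−h²) = √(10.5²−7.22²) = 7.624 (perimeter = 2·12·7.624·sin(180°/12) = 47.36 mm); Subtracting the remaining from the first: starting from the r=8.5 sphere, the cone at (-3, -3) lies wholly inside it (removes its full 27.22 mm² and its 18.71 mm outline becomes a hole wall); the 5.5×24.5 cube at (14.5, 14.5) misses the remaining region (no effect); the r=10.5 sphere at (9.5, 13) misses the remaining region (no effect) — boundary (outer + 1 inner loop) = 70.34 mm; the cylinder at (3, 11.5) is not intersected at this z (z outside [16, 24]); Subtracting the remaining from the first: none of the subtracted shapes is present at this height, so the result so far is unchanged — boundary (outer + 1 inner loop) = 70.34 mm; (whole slice rotated 45° about Z — lengths, areas and connectivity unchanged). So its perimeter = 70.34 mm. Layer 28 is larger (70.34 vs 36.77 mm).

layer 28 (z = 6.72 mm)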